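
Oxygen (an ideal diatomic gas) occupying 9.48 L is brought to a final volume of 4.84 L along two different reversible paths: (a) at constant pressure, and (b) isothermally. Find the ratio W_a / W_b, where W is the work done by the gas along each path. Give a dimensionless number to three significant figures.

W_a / W_b ≈ 0.728

Path (a) isobaric: W = P₁(V₂ − V₁) → W_a/(P₁V₁) = -0.4895.
Path (b) isothermal: W = P₁V₁ ln(V₂/V₁) → W_b/(P₁V₁) = -0.6723.
W_a / W_b = -0.4895 / -0.6723 = 0.7281.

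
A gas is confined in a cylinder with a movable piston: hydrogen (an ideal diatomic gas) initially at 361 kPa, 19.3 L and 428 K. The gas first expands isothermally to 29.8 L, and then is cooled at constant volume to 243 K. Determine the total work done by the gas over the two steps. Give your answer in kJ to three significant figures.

Step 1 (isothermal): W = P₁V₁ ln(V₂/V₁) = (6967) ln(29.8/19.3) = 3027 J.
Step 2 (isochoric): W = 0 (constant volume).
W_total = 3027 + 0 = 3027 J.

W_total ≈ 3.03 kJ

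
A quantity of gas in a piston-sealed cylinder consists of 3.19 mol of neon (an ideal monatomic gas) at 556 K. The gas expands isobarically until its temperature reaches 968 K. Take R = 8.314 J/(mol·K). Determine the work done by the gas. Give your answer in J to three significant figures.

W ≈ 10900 J

Isobaric: W = P ΔV = nR ΔT.
W = (3.19)(8.314)(968 − 556) = 10927 J.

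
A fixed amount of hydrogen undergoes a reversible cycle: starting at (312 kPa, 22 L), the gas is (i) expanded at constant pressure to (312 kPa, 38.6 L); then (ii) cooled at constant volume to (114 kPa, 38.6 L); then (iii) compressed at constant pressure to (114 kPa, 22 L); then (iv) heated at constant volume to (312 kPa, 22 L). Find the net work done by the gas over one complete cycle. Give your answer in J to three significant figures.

Constant-volume legs do no work.
W(i) = (312)(38.6 − 22) = 5179 J; W(iii) = (114)(22 − 38.6) = -1892 J.
W_net = 5179 − 1892 = 3287 J (the clockwise enclosed area).

W_net ≈ 3290 J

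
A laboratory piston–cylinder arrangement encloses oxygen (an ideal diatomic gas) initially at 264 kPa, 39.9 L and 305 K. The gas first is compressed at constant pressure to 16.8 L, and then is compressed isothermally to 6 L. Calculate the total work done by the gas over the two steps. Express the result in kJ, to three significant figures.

Step 1 (isobaric): W = PΔV = (264 kPa)(16.8 − 39.9 L) = -6098 J.
After step 1: P = 264 kPa, V = 16.8 L, T = 128.4 K.
Step 2 (isothermal): W = P₁V₁ ln(V₂/V₁) = (4435) ln(6/16.8) = -4567 J.
W_total = -6098 − 4567 = -10665 J.

W_total ≈ -10.7 kJ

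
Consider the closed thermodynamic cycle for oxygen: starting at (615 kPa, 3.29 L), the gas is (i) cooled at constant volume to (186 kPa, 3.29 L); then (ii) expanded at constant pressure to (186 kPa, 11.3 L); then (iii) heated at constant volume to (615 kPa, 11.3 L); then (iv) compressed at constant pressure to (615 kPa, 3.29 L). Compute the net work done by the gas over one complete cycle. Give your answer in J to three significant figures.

Constant-volume legs do no work.
W(ii) = (186)(11.3 − 3.29) = 1490 J; W(iv) = (615)(3.29 − 11.3) = -4926 J.
W_net = 1490 − 4926 = -3436 J (the counter-clockwise enclosed area).

W_net ≈ -3440 J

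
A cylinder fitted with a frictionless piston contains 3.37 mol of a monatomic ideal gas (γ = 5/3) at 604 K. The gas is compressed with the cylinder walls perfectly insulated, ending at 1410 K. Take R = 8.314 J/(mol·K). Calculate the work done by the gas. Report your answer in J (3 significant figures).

Adiabatic ⇒ Q = 0, so W_by = −ΔU = nCᵥ(T₁ − T₂).
Cᵥ = 3R/2 = 12.47 J/(mol·K).
W = (3.37)(12.47)(604 − 1410) = -33874 J.

W ≈ -33900 J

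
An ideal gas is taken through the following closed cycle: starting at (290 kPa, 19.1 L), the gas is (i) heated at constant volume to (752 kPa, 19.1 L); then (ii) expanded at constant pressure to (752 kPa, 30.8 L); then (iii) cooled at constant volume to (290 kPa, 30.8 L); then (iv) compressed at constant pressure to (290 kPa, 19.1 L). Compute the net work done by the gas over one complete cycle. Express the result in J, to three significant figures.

Constant-volume legs do no work.
W(ii) = (752)(30.8 − 19.1) = 8798 J; W(iv) = (290)(19.1 − 30.8) = -3393 J.
W_net = 8798 − 3393 = 5405 J (the clockwise enclosed area).

W_net ≈ 5410 J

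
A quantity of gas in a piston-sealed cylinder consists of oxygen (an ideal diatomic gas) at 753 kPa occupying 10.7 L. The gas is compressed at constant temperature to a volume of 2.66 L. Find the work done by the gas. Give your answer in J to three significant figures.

Isothermal: W = nRT ln(V₂/V₁) = P₁V₁ ln(V₂/V₁).
P₁V₁ = (753 kPa)(10.7 L) = 8057 J.
W = 8057 × ln(2.66/10.7) = 8057 × -1.392
W_by_gas = -11215 J.

W ≈ -11200 J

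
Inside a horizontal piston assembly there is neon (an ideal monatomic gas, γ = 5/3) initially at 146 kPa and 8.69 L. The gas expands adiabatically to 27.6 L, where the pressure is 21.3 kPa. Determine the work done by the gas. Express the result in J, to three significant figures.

Adiabatic: W = (P₁V₁ − P₂V₂)/(γ − 1) with γ = 5/3.
P₁V₁ = 1269 J, P₂V₂ = 587.9 J.
W = (1269 − 587.9) / 0.6667 = 1021 J.

W ≈ 1020 J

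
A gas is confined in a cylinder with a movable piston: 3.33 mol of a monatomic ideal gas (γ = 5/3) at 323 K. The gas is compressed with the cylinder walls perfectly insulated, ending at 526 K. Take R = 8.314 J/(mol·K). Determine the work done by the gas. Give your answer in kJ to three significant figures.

W ≈ -8.43 kJ

Adiabatic ⇒ Q = 0, so W_by = −ΔU = nCᵥ(T₁ − T₂).
Cᵥ = 3R/2 = 12.47 J/(mol·K).
W = (3.33)(12.47)(323 − 526) = -8430 J.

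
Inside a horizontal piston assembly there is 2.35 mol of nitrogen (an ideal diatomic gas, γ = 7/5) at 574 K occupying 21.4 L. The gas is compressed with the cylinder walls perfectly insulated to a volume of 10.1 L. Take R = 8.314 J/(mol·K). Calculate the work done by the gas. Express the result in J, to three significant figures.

Adiabatic: TV^(γ−1) = const with γ = 7/5.
T₂ = T₁ (V₁/V₂)^(γ−1) = 574 × (21.4/10.1)^0.4 = 574 × 1.35 = 775.1 K.
W_by = nCᵥ(T₁ − T₂) = (2.35)(20.79)(574 − 775.1) = -9822 J.

W ≈ -9820 J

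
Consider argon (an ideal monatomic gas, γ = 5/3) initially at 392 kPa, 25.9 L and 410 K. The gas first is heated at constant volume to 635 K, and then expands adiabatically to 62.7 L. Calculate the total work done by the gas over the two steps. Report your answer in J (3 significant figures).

W_total ≈ 10500 J

Step 1 (isochoric): W = 0 (constant volume).
After step 1: P = 607.1 kPa (V unchanged).
Step 2 (adiabatic): W = (P₁V₁ − P₂V₂)/(γ−1) = (15724 − 8722)/0.667 = 10504 J.
W_total = 0 + 10504 = 10504 J.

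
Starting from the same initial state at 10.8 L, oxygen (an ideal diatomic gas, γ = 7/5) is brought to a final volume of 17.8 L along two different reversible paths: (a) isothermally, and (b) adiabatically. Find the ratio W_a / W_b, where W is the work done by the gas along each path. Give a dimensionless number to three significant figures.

Path (a) isothermal: W = P₁V₁ ln(V₂/V₁) → W_a/(P₁V₁) = 0.4997.
Path (b) adiabatic: W = P₁V₁(1 − (V₁/V₂)^(γ−1))/(γ−1) → W_b/(P₁V₁) = 0.4529.
W_a / W_b = 0.4997 / 0.4529 = 1.103.

W_a / W_b ≈ 1.10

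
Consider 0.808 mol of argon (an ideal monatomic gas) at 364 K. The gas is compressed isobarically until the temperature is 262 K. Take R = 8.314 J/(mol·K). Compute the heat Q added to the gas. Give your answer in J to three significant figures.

Q ≈ -1710 J

Isobaric: W = nRΔT = (0.808)(8.314)(-102) = -685.2 J.
ΔU = nCᵥΔT with Cᵥ = 3R/2: ΔU = (0.808)(12.47)(-102) = -1028 J.
Q = ΔU + W = -1028 − 685.2 = -1713 J.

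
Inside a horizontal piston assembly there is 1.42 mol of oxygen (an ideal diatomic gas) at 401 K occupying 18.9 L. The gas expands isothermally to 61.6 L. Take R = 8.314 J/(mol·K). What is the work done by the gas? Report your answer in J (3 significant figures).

W ≈ 5590 J

Isothermal: W = nRT ln(V₂/V₁).
W = (1.42)(8.314)(401) × ln(61.6/18.9)
  = 4734 × 1.181
W_by_gas = 5593 J.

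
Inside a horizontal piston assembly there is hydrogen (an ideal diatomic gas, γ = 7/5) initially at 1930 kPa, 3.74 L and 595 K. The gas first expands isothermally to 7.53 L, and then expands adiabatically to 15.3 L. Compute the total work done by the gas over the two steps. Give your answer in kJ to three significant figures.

W_total ≈ 9.51 kJ

Step 1 (isothermal): W = P₁V₁ ln(V₂/V₁) = (7218) ln(7.53/3.74) = 5051 J.
After step 1: P = 958.6 kPa, V = 7.53 L, T = 595 K.
Step 2 (adiabatic): W = (P₁V₁ − P₂V₂)/(γ−1) = (7218 − 5436)/0.4 = 4456 J.
W_total = 5051 + 4456 = 9507 J.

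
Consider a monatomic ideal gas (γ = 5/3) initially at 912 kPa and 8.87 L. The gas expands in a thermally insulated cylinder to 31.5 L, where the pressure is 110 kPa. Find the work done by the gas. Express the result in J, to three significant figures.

W ≈ 6940 J

Adiabatic: W = (P₁V₁ − P₂V₂)/(γ − 1) with γ = 5/3.
P₁V₁ = 8089 J, P₂V₂ = 3465 J.
W = (8089 − 3465) / 0.6667 = 6937 J.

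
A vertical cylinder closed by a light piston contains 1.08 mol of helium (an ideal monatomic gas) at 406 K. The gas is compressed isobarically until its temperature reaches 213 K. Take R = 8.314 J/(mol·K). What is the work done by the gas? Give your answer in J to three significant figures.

W ≈ -1730 J

Isobaric: W = P ΔV = nR ΔT.
W = (1.08)(8.314)(213 − 406) = -1733 J.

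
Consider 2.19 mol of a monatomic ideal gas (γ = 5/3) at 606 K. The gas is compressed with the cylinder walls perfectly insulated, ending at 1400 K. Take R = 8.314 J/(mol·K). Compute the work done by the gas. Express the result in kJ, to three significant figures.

Adiabatic ⇒ Q = 0, so W_by = −ΔU = nCᵥ(T₁ − T₂).
Cᵥ = 3R/2 = 12.47 J/(mol·K).
W = (2.19)(12.47)(606 − 1400) = -21685 J.

W ≈ -21.7 kJ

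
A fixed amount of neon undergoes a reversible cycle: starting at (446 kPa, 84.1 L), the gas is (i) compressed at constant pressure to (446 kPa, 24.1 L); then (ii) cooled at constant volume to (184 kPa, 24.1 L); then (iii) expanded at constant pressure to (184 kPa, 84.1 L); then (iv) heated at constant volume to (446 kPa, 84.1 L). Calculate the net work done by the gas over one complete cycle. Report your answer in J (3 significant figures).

Constant-volume legs do no work.
W(i) = (446)(24.1 − 84.1) = -26760 J; W(iii) = (184)(84.1 − 24.1) = 11040 J.
W_net = -26760 + 11040 = -15720 J (the counter-clockwise enclosed area).

W_net ≈ -15700 J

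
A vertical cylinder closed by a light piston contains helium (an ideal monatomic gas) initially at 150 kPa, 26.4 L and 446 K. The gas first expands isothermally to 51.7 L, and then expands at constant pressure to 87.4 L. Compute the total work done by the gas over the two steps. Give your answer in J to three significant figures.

Step 1 (isothermal): W = P₁V₁ ln(V₂/V₁) = (3960) ln(51.7/26.4) = 2661 J.
After step 1: P = 76.6 kPa, V = 51.7 L, T = 446 K.
Step 2 (isobaric): W = PΔV = (76.6 kPa)(87.4 − 51.7 L) = 2734 J.
W_total = 2661 + 2734 = 5396 J.

W_total ≈ 5400 J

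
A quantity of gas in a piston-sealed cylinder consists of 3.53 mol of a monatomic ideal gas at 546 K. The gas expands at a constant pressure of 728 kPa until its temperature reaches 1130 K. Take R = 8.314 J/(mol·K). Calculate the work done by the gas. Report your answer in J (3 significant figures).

Isobaric: W = P ΔV = nR ΔT.
W = (3.53)(8.314)(1130 − 546) = 17139 J.

W ≈ 17100 J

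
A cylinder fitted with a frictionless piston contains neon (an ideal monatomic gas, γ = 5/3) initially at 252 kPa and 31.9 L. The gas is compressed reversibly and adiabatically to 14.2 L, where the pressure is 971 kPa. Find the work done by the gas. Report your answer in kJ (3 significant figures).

Adiabatic: W = (P₁V₁ − P₂V₂)/(γ − 1) with γ = 5/3.
P₁V₁ = 8039 J, P₂V₂ = 13788 J.
W = (8039 − 13788) / 0.6667 = -8624 J.

W ≈ -8.62 kJ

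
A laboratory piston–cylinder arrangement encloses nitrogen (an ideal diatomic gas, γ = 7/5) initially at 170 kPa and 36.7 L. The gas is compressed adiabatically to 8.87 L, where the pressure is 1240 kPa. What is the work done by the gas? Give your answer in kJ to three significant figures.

Adiabatic: W = (P₁V₁ − P₂V₂)/(γ − 1) with γ = 7/5.
P₁V₁ = 6239 J, P₂V₂ = 10999 J.
W = (6239 − 10999) / 0.4 = -11899 J.

W ≈ -11.9 kJ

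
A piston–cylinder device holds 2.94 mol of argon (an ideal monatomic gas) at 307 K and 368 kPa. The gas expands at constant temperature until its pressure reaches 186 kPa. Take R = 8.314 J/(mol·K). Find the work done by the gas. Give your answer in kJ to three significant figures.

W ≈ 5.12 kJ

Isothermal process: W = nRT ln(V₂/V₁) = nRT ln(P₁/P₂).
W = (2.94)(8.314)(307) × ln(368/186)
  = 7504 × ln(1.978) = 7504 × 0.6823
W_by_gas = 5120 J.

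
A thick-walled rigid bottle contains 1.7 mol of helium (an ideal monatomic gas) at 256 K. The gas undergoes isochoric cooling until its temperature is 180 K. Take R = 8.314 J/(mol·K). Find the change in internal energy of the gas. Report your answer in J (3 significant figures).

ΔU ≈ -1610 J

Constant volume ⇒ W = 0, so Q = ΔU = nCᵥΔT with Cᵥ = 3R/2 = 12.47 J/(mol·K).
ΔU = (1.7)(12.47)(180 − 256) = -1611 J.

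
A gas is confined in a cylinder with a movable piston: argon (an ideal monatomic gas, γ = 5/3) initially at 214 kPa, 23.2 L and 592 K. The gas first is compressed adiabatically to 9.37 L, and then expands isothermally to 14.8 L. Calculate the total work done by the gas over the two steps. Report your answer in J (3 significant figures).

W_total ≈ -2030 J

Step 1 (adiabatic): W = (P₁V₁ − P₂V₂)/(γ−1) = (4965 − 9087)/0.667 = -6183 J.
After step 1: P = 969.8 kPa, V = 9.37 L, T = 1083 K.
Step 2 (isothermal): W = P₁V₁ ln(V₂/V₁) = (9087) ln(14.8/9.37) = 4154 J.
W_total = -6183 + 4154 = -2029 J.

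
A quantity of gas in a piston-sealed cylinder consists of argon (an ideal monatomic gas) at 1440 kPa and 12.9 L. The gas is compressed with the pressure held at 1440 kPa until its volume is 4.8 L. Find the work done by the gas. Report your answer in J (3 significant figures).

W ≈ -11700 J

Isobaric: W = P ΔV.
W = (1440 kPa)(4.8 − 12.9 L) = (1440)(-8.1) = -11664 J.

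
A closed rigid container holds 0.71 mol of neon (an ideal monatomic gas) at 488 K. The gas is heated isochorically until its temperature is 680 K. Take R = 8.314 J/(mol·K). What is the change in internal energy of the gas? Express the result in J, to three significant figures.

ΔU ≈ 1700 J

Constant volume ⇒ W = 0, so Q = ΔU = nCᵥΔT with Cᵥ = 3R/2 = 12.47 J/(mol·K).
ΔU = (0.71)(12.47)(680 − 488) = 1700 J.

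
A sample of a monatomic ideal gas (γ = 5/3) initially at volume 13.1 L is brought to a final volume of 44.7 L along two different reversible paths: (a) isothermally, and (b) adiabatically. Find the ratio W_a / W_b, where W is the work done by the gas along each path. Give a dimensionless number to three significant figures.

Path (a) isothermal: W = P₁V₁ ln(V₂/V₁) → W_a/(P₁V₁) = 1.227.
Path (b) adiabatic: W = P₁V₁(1 − (V₁/V₂)^(γ−1))/(γ−1) → W_b/(P₁V₁) = 0.8382.
W_a / W_b = 1.227 / 0.8382 = 1.464.

W_a / W_b ≈ 1.46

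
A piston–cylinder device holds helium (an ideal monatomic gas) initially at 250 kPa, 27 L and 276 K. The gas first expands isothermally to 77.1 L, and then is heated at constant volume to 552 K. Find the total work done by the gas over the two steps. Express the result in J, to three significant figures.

Step 1 (isothermal): W = P₁V₁ ln(V₂/V₁) = (6750) ln(77.1/27) = 7083 J.
Step 2 (isochoric): W = 0 (constant volume).
W_total = 7083 + 0 = 7083 J.

W_total ≈ 7080 J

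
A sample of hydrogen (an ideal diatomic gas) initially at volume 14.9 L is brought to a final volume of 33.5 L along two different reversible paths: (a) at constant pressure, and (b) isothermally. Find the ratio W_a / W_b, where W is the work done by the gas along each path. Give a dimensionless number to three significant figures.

Path (a) isobaric: W = P₁(V₂ − V₁) → W_a/(P₁V₁) = 1.248.
Path (b) isothermal: W = P₁V₁ ln(V₂/V₁) → W_b/(P₁V₁) = 0.8102.
W_a / W_b = 1.248 / 0.8102 = 1.541.

W_a / W_b ≈ 1.54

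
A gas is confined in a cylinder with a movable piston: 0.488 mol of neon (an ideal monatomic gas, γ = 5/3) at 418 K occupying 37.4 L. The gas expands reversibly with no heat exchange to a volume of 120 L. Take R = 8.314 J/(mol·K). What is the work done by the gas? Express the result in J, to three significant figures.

W ≈ 1370 J

Adiabatic: TV^(γ−1) = const with γ = 5/3.
T₂ = T₁ (V₁/V₂)^(γ−1) = 418 × (37.4/120)^0.667 = 418 × 0.4597 = 192.1 K.
W_by = nCᵥ(T₁ − T₂) = (0.488)(12.47)(418 − 192.1) = 1374 J.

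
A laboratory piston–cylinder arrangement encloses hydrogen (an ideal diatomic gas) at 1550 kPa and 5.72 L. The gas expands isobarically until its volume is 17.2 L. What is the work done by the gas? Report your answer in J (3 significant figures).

Isobaric: W = P ΔV.
W = (1550 kPa)(17.2 − 5.72 L) = (1550)(11.48) = 17794 J.

W ≈ 17800 J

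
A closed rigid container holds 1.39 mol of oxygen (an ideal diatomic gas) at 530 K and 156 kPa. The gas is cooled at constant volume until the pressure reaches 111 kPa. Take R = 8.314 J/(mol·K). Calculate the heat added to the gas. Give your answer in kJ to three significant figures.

Q ≈ -4.42 kJ

Constant volume ⇒ W = 0, so Q = ΔU = nCᵥΔT with Cᵥ = 5R/2 = 20.79 J/(mol·K).
At constant V, T₂/T₁ = P₂/P₁ ⇒ ΔT = T₁(P₂/P₁ − 1) = 530·(111/156 − 1) = -152.9 K.
ΔU = (1.39)(20.79)(-152.9) = -4417 J.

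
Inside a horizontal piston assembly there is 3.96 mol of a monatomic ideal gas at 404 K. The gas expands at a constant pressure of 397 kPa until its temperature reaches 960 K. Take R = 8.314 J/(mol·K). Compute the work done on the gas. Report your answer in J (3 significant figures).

Isobaric: W = P ΔV = nR ΔT.
W = (3.96)(8.314)(960 − 404) = 18305 J.
Work on gas = −W_by = -18305 J.

W ≈ -18300 J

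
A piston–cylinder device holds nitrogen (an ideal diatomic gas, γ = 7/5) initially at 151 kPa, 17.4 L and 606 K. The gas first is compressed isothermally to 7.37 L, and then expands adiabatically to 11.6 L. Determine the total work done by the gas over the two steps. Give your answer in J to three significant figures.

Step 1 (isothermal): W = P₁V₁ ln(V₂/V₁) = (2627) ln(7.37/17.4) = -2257 J.
After step 1: P = 356.5 kPa, V = 7.37 L, T = 606 K.
Step 2 (adiabatic): W = (P₁V₁ − P₂V₂)/(γ−1) = (2627 − 2191)/0.4 = 1090 J.
W_total = -2257 + 1090 = -1167 J.

W_total ≈ -1170 J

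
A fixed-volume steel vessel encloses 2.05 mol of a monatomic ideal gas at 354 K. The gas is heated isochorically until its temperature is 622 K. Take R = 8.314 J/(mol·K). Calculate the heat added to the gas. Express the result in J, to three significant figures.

Constant volume ⇒ W = 0, so Q = ΔU = nCᵥΔT with Cᵥ = 3R/2 = 12.47 J/(mol·K).
ΔU = (2.05)(12.47)(622 − 354) = 6852 J.

Q ≈ 6850 J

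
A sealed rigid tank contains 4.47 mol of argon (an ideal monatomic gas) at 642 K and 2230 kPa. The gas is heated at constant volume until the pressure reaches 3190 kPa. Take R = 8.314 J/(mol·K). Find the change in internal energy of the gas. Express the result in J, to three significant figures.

ΔU ≈ 15400 J

Constant volume ⇒ W = 0, so Q = ΔU = nCᵥΔT with Cᵥ = 3R/2 = 12.47 J/(mol·K).
At constant V, T₂/T₁ = P₂/P₁ ⇒ ΔT = T₁(P₂/P₁ − 1) = 642·(3190/2230 − 1) = 276.4 K.
ΔU = (4.47)(12.47)(276.4) = 15407 J.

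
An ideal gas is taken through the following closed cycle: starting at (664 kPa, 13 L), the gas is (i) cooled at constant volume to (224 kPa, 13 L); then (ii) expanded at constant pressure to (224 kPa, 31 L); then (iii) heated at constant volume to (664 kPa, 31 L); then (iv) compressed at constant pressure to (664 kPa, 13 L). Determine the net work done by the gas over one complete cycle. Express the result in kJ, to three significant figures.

Constant-volume legs do no work.
W(ii) = (224)(31 − 13) = 4032 J; W(iv) = (664)(13 − 31) = -11952 J.
W_net = 4032 − 11952 = -7920 J (the counter-clockwise enclosed area).

W_net ≈ -7.92 kJ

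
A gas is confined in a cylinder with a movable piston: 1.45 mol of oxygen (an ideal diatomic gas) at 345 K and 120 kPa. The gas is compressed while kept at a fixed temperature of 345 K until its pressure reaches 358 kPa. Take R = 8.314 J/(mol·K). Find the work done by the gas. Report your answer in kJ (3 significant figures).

Isothermal process: W = nRT ln(V₂/V₁) = nRT ln(P₁/P₂).
W = (1.45)(8.314)(345) × ln(120/358)
  = 4159 × ln(0.3352) = 4159 × -1.093
W_by_gas = -4546 J.

W ≈ -4.55 kJ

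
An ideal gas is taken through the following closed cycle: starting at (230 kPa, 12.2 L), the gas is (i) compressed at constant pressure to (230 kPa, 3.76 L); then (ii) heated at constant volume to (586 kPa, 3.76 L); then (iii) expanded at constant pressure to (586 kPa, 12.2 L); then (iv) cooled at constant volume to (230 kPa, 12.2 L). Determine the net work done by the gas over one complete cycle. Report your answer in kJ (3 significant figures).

W_net ≈ 3.00 kJ

Constant-volume legs do no work.
W(i) = (230)(3.76 − 12.2) = -1941 J; W(iii) = (586)(12.2 − 3.76) = 4946 J.
W_net = -1941 + 4946 = 3005 J (the clockwise enclosed area).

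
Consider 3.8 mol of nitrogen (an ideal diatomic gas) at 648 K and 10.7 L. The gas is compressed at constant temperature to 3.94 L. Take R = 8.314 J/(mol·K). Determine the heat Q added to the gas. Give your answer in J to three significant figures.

Isothermal ⇒ ΔU = 0, so Q = W = nRT ln(V₂/V₁).
Q = (3.8)(8.314)(648) ln(3.94/10.7) = 20472 × -0.9991 = -20453 J.

Q ≈ -20500 J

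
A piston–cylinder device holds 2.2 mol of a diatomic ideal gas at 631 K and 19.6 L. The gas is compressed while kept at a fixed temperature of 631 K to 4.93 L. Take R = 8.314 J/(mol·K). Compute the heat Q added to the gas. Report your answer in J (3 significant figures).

Isothermal ⇒ ΔU = 0, so Q = W = nRT ln(V₂/V₁).
Q = (2.2)(8.314)(631) ln(4.93/19.6) = 11541 × -1.38 = -15929 J.

Q ≈ -15900 J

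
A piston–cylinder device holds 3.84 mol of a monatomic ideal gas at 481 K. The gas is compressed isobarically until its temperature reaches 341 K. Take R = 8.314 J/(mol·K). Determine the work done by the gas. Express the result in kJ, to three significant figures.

Isobaric: W = P ΔV = nR ΔT.
W = (3.84)(8.314)(341 − 481) = -4470 J.

W ≈ -4.47 kJ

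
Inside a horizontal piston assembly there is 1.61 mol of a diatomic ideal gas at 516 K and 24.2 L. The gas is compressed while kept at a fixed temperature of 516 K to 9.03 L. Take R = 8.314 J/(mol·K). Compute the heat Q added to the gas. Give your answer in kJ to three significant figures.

Q ≈ -6.81 kJ

Isothermal ⇒ ΔU = 0, so Q = W = nRT ln(V₂/V₁).
Q = (1.61)(8.314)(516) ln(9.03/24.2) = 6907 × -0.9858 = -6809 J.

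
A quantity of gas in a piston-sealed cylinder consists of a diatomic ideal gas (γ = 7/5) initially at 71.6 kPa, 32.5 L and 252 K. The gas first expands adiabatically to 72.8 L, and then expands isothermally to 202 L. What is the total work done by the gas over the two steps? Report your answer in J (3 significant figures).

W_total ≈ 3320 J

Step 1 (adiabatic): W = (P₁V₁ − P₂V₂)/(γ−1) = (2327 − 1685)/0.4 = 1604 J.
After step 1: P = 23.15 kPa, V = 72.8 L, T = 182.5 K.
Step 2 (isothermal): W = P₁V₁ ln(V₂/V₁) = (1685) ln(202/72.8) = 1720 J.
W_total = 1604 + 1720 = 3324 J.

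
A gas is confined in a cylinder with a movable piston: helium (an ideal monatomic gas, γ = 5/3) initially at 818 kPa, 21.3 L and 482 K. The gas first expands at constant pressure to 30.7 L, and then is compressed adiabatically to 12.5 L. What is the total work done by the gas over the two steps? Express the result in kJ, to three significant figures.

Step 1 (isobaric): W = PΔV = (818 kPa)(30.7 − 21.3 L) = 7689 J.
After step 1: P = 818 kPa, V = 30.7 L, T = 694.7 K.
Step 2 (adiabatic): W = (P₁V₁ − P₂V₂)/(γ−1) = (25113 − 45713)/0.667 = -30901 J.
W_total = 7689 − 30901 = -23212 J.

W_total ≈ -23.2 kJ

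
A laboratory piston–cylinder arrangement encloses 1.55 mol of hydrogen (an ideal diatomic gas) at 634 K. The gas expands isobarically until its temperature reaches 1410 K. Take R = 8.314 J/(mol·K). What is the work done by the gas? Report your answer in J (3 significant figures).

W ≈ 10000 J

Isobaric: W = P ΔV = nR ΔT.
W = (1.55)(8.314)(1410 − 634) = 10000 J.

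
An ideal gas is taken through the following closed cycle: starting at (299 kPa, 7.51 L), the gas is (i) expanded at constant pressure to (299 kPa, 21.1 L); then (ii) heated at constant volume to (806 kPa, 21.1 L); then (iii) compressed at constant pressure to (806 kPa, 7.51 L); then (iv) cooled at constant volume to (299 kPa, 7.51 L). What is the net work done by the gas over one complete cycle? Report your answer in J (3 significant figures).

Constant-volume legs do no work.
W(i) = (299)(21.1 − 7.51) = 4063 J; W(iii) = (806)(7.51 − 21.1) = -10954 J.
W_net = 4063 − 10954 = -6890 J (the counter-clockwise enclosed area).

W_net ≈ -6890 J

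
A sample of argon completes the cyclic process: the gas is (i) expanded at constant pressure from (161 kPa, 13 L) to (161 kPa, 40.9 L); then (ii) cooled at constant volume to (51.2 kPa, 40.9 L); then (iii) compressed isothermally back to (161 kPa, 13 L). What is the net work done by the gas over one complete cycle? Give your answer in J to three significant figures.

W_net ≈ 2090 J

Leg (i): W = PΔV = (161)(40.9 − 13) = 4492 J.
Leg (ii): W = 0.
Leg (iii): W = PᵢVᵢ ln(V_f/Vᵢ) = (2094) ln(13/40.9) = -2400 J.
W_net = 4492 − 2400 = 2092 J.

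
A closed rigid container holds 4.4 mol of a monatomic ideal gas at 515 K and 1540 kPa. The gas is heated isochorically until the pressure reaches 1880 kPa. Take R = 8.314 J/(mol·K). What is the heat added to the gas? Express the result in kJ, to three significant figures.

Q ≈ 6.24 kJ

Constant volume ⇒ W = 0, so Q = ΔU = nCᵥΔT with Cᵥ = 3R/2 = 12.47 J/(mol·K).
At constant V, T₂/T₁ = P₂/P₁ ⇒ ΔT = T₁(P₂/P₁ − 1) = 515·(1880/1540 − 1) = 113.7 K.
ΔU = (4.4)(12.47)(113.7) = 6239 J.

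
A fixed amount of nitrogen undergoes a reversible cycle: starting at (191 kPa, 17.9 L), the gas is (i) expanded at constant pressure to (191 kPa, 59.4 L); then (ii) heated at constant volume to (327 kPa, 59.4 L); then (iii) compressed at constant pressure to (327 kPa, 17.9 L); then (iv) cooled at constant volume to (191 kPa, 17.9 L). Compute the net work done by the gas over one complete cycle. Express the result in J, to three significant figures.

W_net ≈ -5640 J

Constant-volume legs do no work.
W(i) = (191)(59.4 − 17.9) = 7926 J; W(iii) = (327)(17.9 − 59.4) = -13570 J.
W_net = 7926 − 13570 = -5644 J (the counter-clockwise enclosed area).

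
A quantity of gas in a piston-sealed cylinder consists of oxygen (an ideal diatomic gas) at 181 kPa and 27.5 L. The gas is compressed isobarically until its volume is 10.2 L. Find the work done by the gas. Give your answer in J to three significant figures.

W ≈ -3130 J

Isobaric: W = P ΔV.
W = (181 kPa)(10.2 − 27.5 L) = (181)(-17.3) = -3131 J.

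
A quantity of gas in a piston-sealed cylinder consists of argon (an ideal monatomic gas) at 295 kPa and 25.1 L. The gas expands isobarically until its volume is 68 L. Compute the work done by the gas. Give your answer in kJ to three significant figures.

W ≈ 12.7 kJ

Isobaric: W = P ΔV.
W = (295 kPa)(68 − 25.1 L) = (295)(42.9) = 12656 J.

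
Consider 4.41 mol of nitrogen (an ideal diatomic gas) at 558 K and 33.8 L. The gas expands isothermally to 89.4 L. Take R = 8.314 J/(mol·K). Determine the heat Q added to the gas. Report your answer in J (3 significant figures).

Q ≈ 19900 J

Isothermal ⇒ ΔU = 0, so Q = W = nRT ln(V₂/V₁).
Q = (4.41)(8.314)(558) ln(89.4/33.8) = 20459 × 0.9727 = 19900 J.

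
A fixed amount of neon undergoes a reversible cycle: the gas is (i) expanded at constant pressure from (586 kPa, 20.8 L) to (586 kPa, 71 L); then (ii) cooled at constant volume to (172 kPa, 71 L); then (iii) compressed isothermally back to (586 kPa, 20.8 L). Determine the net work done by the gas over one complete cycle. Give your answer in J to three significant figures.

Leg (i): W = PΔV = (586)(71 − 20.8) = 29417 J.
Leg (ii): W = 0.
Leg (iii): W = PᵢVᵢ ln(V_f/Vᵢ) = (12212) ln(20.8/71) = -14993 J.
W_net = 29417 − 14993 = 14424 J.

W_net ≈ 14400 J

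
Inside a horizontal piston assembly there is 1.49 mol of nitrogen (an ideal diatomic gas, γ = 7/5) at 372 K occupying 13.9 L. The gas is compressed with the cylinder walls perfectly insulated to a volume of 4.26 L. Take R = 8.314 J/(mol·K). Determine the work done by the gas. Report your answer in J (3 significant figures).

Adiabatic: TV^(γ−1) = const with γ = 7/5.
T₂ = T₁ (V₁/V₂)^(γ−1) = 372 × (13.9/4.26)^0.4 = 372 × 1.605 = 597 K.
W_by = nCᵥ(T₁ − T₂) = (1.49)(20.79)(372 − 597) = -6969 J.

W ≈ -6970 J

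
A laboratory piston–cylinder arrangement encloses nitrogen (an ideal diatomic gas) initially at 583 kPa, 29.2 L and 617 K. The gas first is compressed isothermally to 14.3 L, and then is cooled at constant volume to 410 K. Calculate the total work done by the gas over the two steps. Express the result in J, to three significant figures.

Step 1 (isothermal): W = P₁V₁ ln(V₂/V₁) = (17024) ln(14.3/29.2) = -12153 J.
Step 2 (isochoric): W = 0 (constant volume).
W_total = -12153 + 0 = -12153 J.

W_total ≈ -12200 J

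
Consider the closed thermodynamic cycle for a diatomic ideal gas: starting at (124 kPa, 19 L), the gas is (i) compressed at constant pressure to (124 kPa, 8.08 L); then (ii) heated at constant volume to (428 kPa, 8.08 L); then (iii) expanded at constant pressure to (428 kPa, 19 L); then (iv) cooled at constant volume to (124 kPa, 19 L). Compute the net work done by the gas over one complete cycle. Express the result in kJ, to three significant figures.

W_net ≈ 3.32 kJ

Constant-volume legs do no work.
W(i) = (124)(8.08 − 19) = -1354 J; W(iii) = (428)(19 − 8.08) = 4674 J.
W_net = -1354 + 4674 = 3320 J (the clockwise enclosed area).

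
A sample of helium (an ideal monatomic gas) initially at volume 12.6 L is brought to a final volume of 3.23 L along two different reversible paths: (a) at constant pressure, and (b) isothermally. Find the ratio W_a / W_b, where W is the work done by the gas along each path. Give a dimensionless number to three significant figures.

W_a / W_b ≈ 0.546

Path (a) isobaric: W = P₁(V₂ − V₁) → W_a/(P₁V₁) = -0.7437.
Path (b) isothermal: W = P₁V₁ ln(V₂/V₁) → W_b/(P₁V₁) = -1.361.
W_a / W_b = -0.7437 / -1.361 = 0.5463.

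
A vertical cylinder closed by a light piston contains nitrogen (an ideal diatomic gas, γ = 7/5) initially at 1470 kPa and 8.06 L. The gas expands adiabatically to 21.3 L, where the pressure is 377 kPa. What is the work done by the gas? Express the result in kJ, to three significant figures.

Adiabatic: W = (P₁V₁ − P₂V₂)/(γ − 1) with γ = 7/5.
P₁V₁ = 11848 J, P₂V₂ = 8030 J.
W = (11848 − 8030) / 0.4 = 9545 J.

W ≈ 9.55 kJ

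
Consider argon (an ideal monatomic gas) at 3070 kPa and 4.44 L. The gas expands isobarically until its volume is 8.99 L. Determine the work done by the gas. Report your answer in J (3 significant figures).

Isobaric: W = P ΔV.
W = (3070 kPa)(8.99 − 4.44 L) = (3070)(4.55) = 13968 J.

W ≈ 14000 J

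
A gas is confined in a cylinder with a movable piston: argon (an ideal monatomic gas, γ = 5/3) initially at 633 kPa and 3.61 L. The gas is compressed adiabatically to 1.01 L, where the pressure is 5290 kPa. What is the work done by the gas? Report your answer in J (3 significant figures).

Adiabatic: W = (P₁V₁ − P₂V₂)/(γ − 1) with γ = 5/3.
P₁V₁ = 2285 J, P₂V₂ = 5343 J.
W = (2285 − 5343) / 0.6667 = -4587 J.

W ≈ -4590 J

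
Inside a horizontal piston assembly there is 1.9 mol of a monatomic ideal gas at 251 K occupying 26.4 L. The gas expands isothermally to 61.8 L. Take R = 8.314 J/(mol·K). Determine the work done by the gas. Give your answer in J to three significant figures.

W ≈ 3370 J

Isothermal: W = nRT ln(V₂/V₁).
W = (1.9)(8.314)(251) × ln(61.8/26.4)
  = 3965 × 0.8505
W_by_gas = 3372 J.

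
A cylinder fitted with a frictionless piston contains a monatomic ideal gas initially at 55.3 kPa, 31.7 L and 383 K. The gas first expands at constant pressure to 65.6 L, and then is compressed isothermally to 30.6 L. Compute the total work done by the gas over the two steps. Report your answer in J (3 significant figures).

Step 1 (isobaric): W = PΔV = (55.3 kPa)(65.6 − 31.7 L) = 1875 J.
After step 1: P = 55.3 kPa, V = 65.6 L, T = 792.6 K.
Step 2 (isothermal): W = P₁V₁ ln(V₂/V₁) = (3628) ln(30.6/65.6) = -2766 J.
W_total = 1875 − 2766 = -891.7 J.

W_total ≈ -892 J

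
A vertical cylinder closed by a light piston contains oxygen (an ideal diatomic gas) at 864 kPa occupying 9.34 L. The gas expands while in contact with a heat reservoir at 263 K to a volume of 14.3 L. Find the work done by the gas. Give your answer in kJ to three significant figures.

W ≈ 3.44 kJ

Isothermal: W = nRT ln(V₂/V₁) = P₁V₁ ln(V₂/V₁).
P₁V₁ = (864 kPa)(9.34 L) = 8070 J.
W = 8070 × ln(14.3/9.34) = 8070 × 0.426
W_by_gas = 3437 J.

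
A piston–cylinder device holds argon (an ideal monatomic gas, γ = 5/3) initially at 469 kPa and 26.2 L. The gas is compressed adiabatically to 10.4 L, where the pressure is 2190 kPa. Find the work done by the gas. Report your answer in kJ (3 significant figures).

Adiabatic: W = (P₁V₁ − P₂V₂)/(γ − 1) with γ = 5/3.
P₁V₁ = 12288 J, P₂V₂ = 22776 J.
W = (12288 − 22776) / 0.6667 = -15732 J.

W ≈ -15.7 kJ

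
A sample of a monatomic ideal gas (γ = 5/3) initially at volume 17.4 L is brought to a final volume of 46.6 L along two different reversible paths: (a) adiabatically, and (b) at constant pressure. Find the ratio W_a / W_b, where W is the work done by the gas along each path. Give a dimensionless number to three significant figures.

Path (a) adiabatic: W = P₁V₁(1 − (V₁/V₂)^(γ−1))/(γ−1) → W_a/(P₁V₁) = 0.7222.
Path (b) isobaric: W = P₁(V₂ − V₁) → W_b/(P₁V₁) = 1.678.
W_a / W_b = 0.7222 / 1.678 = 0.4304.

W_a / W_b ≈ 0.430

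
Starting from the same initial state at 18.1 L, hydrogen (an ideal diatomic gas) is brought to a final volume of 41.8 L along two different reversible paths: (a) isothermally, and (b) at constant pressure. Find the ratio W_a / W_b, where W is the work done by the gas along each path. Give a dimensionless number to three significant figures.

W_a / W_b ≈ 0.639

Path (a) isothermal: W = P₁V₁ ln(V₂/V₁) → W_a/(P₁V₁) = 0.837.
Path (b) isobaric: W = P₁(V₂ − V₁) → W_b/(P₁V₁) = 1.309.
W_a / W_b = 0.837 / 1.309 = 0.6392.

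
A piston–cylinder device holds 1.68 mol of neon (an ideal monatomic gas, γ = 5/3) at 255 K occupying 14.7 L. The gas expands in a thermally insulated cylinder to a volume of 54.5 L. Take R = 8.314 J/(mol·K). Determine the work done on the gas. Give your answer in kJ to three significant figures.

Adiabatic: TV^(γ−1) = const with γ = 5/3.
T₂ = T₁ (V₁/V₂)^(γ−1) = 255 × (14.7/54.5)^0.667 = 255 × 0.4175 = 106.5 K.
W_by = nCᵥ(T₁ − T₂) = (1.68)(12.47)(255 − 106.5) = 3112 J.
Work on gas = −W_by = -3112 J.

W ≈ -3.11 kJ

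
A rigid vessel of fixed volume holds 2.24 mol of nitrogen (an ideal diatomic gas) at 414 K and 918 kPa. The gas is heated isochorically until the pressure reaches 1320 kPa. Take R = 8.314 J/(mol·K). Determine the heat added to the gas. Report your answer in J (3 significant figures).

Constant volume ⇒ W = 0, so Q = ΔU = nCᵥΔT with Cᵥ = 5R/2 = 20.79 J/(mol·K).
At constant V, T₂/T₁ = P₂/P₁ ⇒ ΔT = T₁(P₂/P₁ − 1) = 414·(1320/918 − 1) = 181.3 K.
ΔU = (2.24)(20.79)(181.3) = 8441 J.

Q ≈ 8440 J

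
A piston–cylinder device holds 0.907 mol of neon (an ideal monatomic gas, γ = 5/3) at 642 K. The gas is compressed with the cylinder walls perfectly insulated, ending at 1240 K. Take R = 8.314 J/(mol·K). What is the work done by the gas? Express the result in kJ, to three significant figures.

Adiabatic ⇒ Q = 0, so W_by = −ΔU = nCᵥ(T₁ − T₂).
Cᵥ = 3R/2 = 12.47 J/(mol·K).
W = (0.907)(12.47)(642 − 1240) = -6764 J.

W ≈ -6.76 kJ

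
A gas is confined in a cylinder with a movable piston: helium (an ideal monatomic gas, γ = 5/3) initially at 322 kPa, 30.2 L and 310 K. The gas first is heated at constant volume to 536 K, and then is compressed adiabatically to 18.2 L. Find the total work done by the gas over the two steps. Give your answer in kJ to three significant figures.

Step 1 (isochoric): W = 0 (constant volume).
After step 1: P = 556.7 kPa (V unchanged).
Step 2 (adiabatic): W = (P₁V₁ − P₂V₂)/(γ−1) = (16814 − 23566)/0.667 = -10129 J.
W_total = 0 − 10129 = -10129 J.

W_total ≈ -10.1 kJ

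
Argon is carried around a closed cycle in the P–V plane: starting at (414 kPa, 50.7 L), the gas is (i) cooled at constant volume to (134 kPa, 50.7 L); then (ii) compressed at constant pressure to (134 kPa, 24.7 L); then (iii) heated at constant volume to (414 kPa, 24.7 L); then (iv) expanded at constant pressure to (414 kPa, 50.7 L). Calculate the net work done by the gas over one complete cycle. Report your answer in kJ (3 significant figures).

Constant-volume legs do no work.
W(ii) = (134)(24.7 − 50.7) = -3484 J; W(iv) = (414)(50.7 − 24.7) = 10764 J.
W_net = -3484 + 10764 = 7280 J (the clockwise enclosed area).

W_net ≈ 7.28 kJ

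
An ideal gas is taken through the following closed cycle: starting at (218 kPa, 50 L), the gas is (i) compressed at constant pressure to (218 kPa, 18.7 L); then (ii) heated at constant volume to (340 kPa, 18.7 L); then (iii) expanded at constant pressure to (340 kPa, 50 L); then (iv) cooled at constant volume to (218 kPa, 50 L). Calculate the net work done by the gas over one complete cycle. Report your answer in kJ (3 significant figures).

W_net ≈ 3.82 kJ

Constant-volume legs do no work.
W(i) = (218)(18.7 − 50) = -6823 J; W(iii) = (340)(50 − 18.7) = 10642 J.
W_net = -6823 + 10642 = 3819 J (the clockwise enclosed area).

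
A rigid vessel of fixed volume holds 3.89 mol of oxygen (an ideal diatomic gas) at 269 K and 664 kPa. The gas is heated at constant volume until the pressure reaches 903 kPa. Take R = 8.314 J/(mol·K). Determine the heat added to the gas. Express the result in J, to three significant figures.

Constant volume ⇒ W = 0, so Q = ΔU = nCᵥΔT with Cᵥ = 5R/2 = 20.79 J/(mol·K).
At constant V, T₂/T₁ = P₂/P₁ ⇒ ΔT = T₁(P₂/P₁ − 1) = 269·(903/664 − 1) = 96.82 K.
ΔU = (3.89)(20.79)(96.82) = 7829 J.

Q ≈ 7830 J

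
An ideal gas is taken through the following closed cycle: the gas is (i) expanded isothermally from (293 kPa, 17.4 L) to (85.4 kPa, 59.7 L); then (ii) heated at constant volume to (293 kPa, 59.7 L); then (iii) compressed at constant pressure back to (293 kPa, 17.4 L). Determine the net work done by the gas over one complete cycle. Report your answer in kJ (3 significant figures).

Leg (i): W = PᵢVᵢ ln(V_f/Vᵢ) = (5098) ln(59.7/17.4) = 6285 J.
Leg (ii): W = 0.
Leg (iii): W = PΔV = (293)(17.4 − 59.7) = -12394 J.
W_net = 6285 − 12394 = -6109 J.

W_net ≈ -6.11 kJ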